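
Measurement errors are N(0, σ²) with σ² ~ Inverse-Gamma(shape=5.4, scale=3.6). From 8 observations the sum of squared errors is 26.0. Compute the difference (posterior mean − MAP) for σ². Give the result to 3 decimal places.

Posterior: Inverse-Gamma(shape = 5.4+8/2 = 9.4, scale = 3.6+26.0/2 = 16.6).
Mode = β/(α+1) = 16.6/10.4 = 1.596.
Mean = β/(α−1) = 16.6/8.4 = 1.976.
Difference = 1.976 − 1.596 = 0.380.
The mean is pulled above the mode by the posterior's right skew.

0.380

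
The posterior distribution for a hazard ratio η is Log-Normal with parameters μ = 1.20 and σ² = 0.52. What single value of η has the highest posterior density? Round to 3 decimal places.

Mode = exp(μ − σ²) = exp(0.68) = 1.974.
Mean = exp(μ + σ²/2) = exp(1.460) = 4.306.
This is the posterior mode — the MAP estimate.

1.974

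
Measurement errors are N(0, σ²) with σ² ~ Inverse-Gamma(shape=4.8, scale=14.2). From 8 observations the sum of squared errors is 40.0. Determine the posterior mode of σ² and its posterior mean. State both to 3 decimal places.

σ²_MAP = 3.490, E[σ²|data] = 4.385

Posterior: Inverse-Gamma(shape = 4.8+8/2 = 8.8, scale = 14.2+40.0/2 = 34.2).
Mode = β/(α+1) = 34.2/9.8 = 3.490.
Mean = β/(α−1) = 34.2/7.8 = 4.385.
The mean is pulled above the mode by the posterior's right skew.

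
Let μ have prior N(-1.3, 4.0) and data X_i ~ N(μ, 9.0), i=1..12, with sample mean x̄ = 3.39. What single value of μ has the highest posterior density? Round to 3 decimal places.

Posterior for μ is Normal. Precision-weighted mean: (1/4.0·-1.3 + 12/9.0·3.39) / (1/4.0 + 12/9.0) = 2.649.
A Normal posterior is symmetric, so mode = mean.
This is the posterior mode — the MAP estimate.

2.649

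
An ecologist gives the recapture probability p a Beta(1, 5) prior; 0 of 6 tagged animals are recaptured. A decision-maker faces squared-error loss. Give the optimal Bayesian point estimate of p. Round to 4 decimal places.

0.0833

Posterior: Beta(1+0, 5+6) = Beta(1, 11).
Since α = 1 ≤ 1 and β > 1, the Beta density is monotone decreasing on [0,1]; the mode is at 0.
Mean = 1/(1+11) = 0.0833.
Squared-error loss ⇒ the optimal estimator is the posterior mean.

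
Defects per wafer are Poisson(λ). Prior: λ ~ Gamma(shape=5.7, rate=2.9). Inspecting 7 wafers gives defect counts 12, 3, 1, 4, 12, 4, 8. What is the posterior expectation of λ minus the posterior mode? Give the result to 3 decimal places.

0.101

Σ counts = 44. Posterior: Gamma(shape = 5.7+44 = 49.7, rate = 2.9+7 = 9.9).
Mode = (α−1)/β = 48.7/9.9 = 4.919.
Mean = α/β = 49.7/9.9 = 5.020.
Difference = 5.020 − 4.919 = 0.101.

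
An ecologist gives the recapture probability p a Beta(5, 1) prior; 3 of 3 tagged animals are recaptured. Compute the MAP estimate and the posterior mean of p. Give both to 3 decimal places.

p_MAP = 1.000, E[p|data] = 0.889

Posterior: Beta(5+3, 1+0) = Beta(8, 1).
Since β = 1 ≤ 1 and α > 1, the Beta density is monotone increasing on [0,1]; the mode is at 1.
Mean = 8/(8+1) = 0.889.
The posterior is left-skewed, so the mode exceeds the mean.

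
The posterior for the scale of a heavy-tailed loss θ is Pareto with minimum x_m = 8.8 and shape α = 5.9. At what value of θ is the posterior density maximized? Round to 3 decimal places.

The Pareto density is strictly decreasing on [x_m, ∞), so the mode is x_m = 8.800.
Mean = α·x_m/(α−1) = 5.9·8.8/4.9 = 10.596.
This is the posterior mode — the MAP estimate.

8.800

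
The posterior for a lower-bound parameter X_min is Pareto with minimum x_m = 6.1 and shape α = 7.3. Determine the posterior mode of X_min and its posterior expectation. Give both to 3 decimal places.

X_min_MAP = 6.100, E[X_min|data] = 7.068

The Pareto density is strictly decreasing on [x_m, ∞), so the mode is x_m = 6.100.
Mean = α·x_m/(α−1) = 7.3·6.1/6.3 = 7.068.
The posterior is right-skewed, so the mean exceeds the mode.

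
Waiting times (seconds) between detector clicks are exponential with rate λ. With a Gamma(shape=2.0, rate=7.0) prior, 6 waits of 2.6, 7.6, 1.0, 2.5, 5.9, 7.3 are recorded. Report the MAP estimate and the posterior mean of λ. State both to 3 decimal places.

λ_MAP = 0.206, E[λ|data] = 0.236

Σ times = 26.9. Posterior: Gamma(shape = 2.0+6 = 8.0, rate = 7.0+26.9 = 33.9).
Mode = (α−1)/β = 7.0/33.9 = 0.206.
Mean = α/β = 8.0/33.9 = 0.236.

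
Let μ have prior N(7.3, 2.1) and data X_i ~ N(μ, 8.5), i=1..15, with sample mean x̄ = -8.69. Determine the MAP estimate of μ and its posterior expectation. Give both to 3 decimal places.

μ_MAP = -5.292, E[μ|data] = -5.292

Posterior for μ is Normal. Precision-weighted mean: (1/2.1·7.3 + 15/8.5·-8.69) / (1/2.1 + 15/8.5) = -5.292.
A Normal posterior is symmetric, so mode = mean.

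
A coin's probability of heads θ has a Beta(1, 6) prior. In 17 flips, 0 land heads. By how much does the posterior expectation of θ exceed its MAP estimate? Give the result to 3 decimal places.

0.042

Posterior: Beta(1+0, 6+17) = Beta(1, 23).
Since α = 1 ≤ 1 and β > 1, the Beta density is monotone decreasing on [0,1]; the mode is at 0.
Mean = 1/(1+23) = 0.042.
Difference = 0.042 − 0.000 = 0.042.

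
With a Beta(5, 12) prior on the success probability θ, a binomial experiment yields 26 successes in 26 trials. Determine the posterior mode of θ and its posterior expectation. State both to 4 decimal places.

Posterior: Beta(5+26, 12+0) = Beta(31, 12).
Mode = (31−1)/(31+12−2) = 30/41 = 0.7317.
Mean = 31/(31+12) = 31/43 = 0.7209.

MAP = 0.7317; posterior mean = 0.7209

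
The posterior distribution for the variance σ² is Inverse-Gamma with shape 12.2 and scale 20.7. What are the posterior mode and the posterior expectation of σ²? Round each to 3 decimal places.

posterior mode = 1.568, posterior expectation = 1.848

Mode = β/(α+1) = 20.7/13.2 = 1.568.
Mean = β/(α−1) = 20.7/11.2 = 1.848.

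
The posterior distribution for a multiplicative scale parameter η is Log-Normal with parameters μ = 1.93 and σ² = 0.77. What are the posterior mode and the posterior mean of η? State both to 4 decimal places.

MAP = 3.1899; posterior mean = 10.1249

Mode = exp(μ − σ²) = exp(1.16) = 3.1899.
Mean = exp(μ + σ²/2) = exp(2.315) = 10.1249.
The mean is pulled above the mode by the posterior's right skew.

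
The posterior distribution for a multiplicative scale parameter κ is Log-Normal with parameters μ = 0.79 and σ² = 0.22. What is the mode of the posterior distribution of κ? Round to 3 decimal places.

1.768

Mode = exp(μ − σ²) = exp(0.57) = 1.768.
Mean = exp(μ + σ²/2) = exp(0.900) = 2.460.
This is the posterior mode — the MAP estimate.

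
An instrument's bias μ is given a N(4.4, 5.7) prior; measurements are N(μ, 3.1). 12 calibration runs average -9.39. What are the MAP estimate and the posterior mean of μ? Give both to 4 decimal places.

Posterior for μ is Normal. Precision-weighted mean: (1/5.7·4.4 + 12/3.1·-9.39) / (1/5.7 + 12/3.1) = -8.7921.
A Normal posterior is symmetric, so mode = mean.

μ_MAP = -8.7921, E[μ|data] = -8.7921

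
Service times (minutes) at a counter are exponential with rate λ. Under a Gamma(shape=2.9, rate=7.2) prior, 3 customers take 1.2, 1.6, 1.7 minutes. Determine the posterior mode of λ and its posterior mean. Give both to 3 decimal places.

Σ times = 4.5. Posterior: Gamma(shape = 2.9+3 = 5.9, rate = 7.2+4.5 = 11.7).
Mode = (α−1)/β = 4.9/11.7 = 0.419.
Mean = α/β = 5.9/11.7 = 0.504.

posterior mode = 0.419, posterior mean = 0.504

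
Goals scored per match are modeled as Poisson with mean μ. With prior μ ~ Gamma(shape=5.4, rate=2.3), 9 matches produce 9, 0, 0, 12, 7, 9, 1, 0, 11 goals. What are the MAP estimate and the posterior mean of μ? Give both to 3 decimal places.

μ_MAP = 4.726, E[μ|data] = 4.814

Σ counts = 49. Posterior: Gamma(shape = 5.4+49 = 54.4, rate = 2.3+9 = 11.3).
Mode = (α−1)/β = 53.4/11.3 = 4.726.
Mean = α/β = 54.4/11.3 = 4.814.
Right-skewed posterior ⇒ mode < mean.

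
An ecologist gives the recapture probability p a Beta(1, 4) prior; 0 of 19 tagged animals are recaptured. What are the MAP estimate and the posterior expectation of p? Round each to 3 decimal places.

Posterior: Beta(1+0, 4+19) = Beta(1, 23).
Since α = 1 ≤ 1 and β > 1, the Beta density is monotone decreasing on [0,1]; the mode is at 0.
Mean = 1/(1+23) = 0.042.
Right-skewed posterior ⇒ mode < mean.

MAP = 0.000; posterior mean = 0.042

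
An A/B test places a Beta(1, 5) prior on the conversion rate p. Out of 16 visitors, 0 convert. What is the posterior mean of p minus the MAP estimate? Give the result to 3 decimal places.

Posterior: Beta(1+0, 5+16) = Beta(1, 21).
Since α = 1 ≤ 1 and β > 1, the Beta density is monotone decreasing on [0,1]; the mode is at 0.
Mean = 1/(1+21) = 0.045.
Difference = 0.045 − 0.000 = 0.045.
The mean is pulled above the mode by the posterior's right skew.

0.045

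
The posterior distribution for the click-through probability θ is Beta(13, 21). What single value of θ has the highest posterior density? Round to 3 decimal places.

0.375

Mode = (13−1)/(13+21−2) = 12/32 = 0.375.
Mean = 13/(13+21) = 13/34 = 0.382.
This is the posterior mode — the MAP estimate.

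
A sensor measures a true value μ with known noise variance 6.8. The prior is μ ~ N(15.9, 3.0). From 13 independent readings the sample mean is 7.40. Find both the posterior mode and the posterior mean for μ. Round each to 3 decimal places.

MAP = 8.662, posterior mean = 8.662

Posterior for μ is Normal. Precision-weighted mean: (1/3.0·15.9 + 13/6.8·7.40) / (1/3.0 + 13/6.8) = 8.662.
A Normal posterior is symmetric, so mode = mean.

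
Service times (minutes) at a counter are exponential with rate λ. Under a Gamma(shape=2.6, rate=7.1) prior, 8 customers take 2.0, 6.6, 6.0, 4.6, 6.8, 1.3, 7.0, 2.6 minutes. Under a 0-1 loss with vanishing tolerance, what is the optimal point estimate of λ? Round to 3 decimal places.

0.218

Σ times = 36.9. Posterior: Gamma(shape = 2.6+8 = 10.6, rate = 7.1+36.9 = 44.0).
Mode = (α−1)/β = 9.6/44.0 = 0.218.
Mean = α/β = 10.6/44.0 = 0.241.
This is the posterior mode — the MAP estimate.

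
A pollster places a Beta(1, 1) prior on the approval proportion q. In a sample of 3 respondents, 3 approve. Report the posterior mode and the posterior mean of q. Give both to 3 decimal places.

Posterior: Beta(1+3, 1+0) = Beta(4, 1).
Since β = 1 ≤ 1 and α > 1, the Beta density is monotone increasing on [0,1]; the mode is at 1.
Mean = 4/(4+1) = 0.800.

q_MAP = 1.000, E[q|data] = 0.800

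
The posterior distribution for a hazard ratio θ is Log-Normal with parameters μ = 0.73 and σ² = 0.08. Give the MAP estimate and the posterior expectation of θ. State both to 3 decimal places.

MAP = 1.916; posterior mean = 2.160

Mode = exp(μ − σ²) = exp(0.65) = 1.916.
Mean = exp(μ + σ²/2) = exp(0.770) = 2.160.
The posterior is right-skewed, so the mean exceeds the mode.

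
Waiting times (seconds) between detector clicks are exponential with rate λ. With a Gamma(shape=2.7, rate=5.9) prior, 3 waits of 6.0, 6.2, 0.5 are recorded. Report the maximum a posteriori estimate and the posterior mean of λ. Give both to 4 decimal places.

MAP = 0.2527; posterior mean = 0.3065

Σ times = 12.7. Posterior: Gamma(shape = 2.7+3 = 5.7, rate = 5.9+12.7 = 18.6).
Mode = (α−1)/β = 4.7/18.6 = 0.2527.
Mean = α/β = 5.7/18.6 = 0.3065.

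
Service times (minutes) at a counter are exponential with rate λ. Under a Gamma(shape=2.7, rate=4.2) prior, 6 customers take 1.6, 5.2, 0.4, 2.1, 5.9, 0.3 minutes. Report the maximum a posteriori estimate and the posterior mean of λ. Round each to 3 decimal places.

maximum a posteriori estimate = 0.391, posterior mean = 0.442

Σ times = 15.5. Posterior: Gamma(shape = 2.7+6 = 8.7, rate = 4.2+15.5 = 19.7).
Mode = (α−1)/β = 7.7/19.7 = 0.391.
Mean = α/β = 8.7/19.7 = 0.442.
The mean is pulled above the mode by the posterior's right skew.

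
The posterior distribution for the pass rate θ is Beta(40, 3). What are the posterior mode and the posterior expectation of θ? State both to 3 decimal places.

Mode = (40−1)/(40+3−2) = 39/41 = 0.951.
Mean = 40/(40+3) = 40/43 = 0.930.
The posterior is left-skewed, so the mode exceeds the mean.

MAP = 0.951, posterior mean = 0.930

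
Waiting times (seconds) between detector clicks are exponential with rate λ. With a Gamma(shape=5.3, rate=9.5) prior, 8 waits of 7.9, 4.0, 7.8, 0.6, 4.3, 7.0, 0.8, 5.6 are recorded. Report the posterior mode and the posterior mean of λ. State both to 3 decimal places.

λ_MAP = 0.259, E[λ|data] = 0.280

Σ times = 38.0. Posterior: Gamma(shape = 5.3+8 = 13.3, rate = 9.5+38.0 = 47.5).
Mode = (α−1)/β = 12.3/47.5 = 0.259.
Mean = α/β = 13.3/47.5 = 0.280.
The mean is pulled above the mode by the posterior's right skew.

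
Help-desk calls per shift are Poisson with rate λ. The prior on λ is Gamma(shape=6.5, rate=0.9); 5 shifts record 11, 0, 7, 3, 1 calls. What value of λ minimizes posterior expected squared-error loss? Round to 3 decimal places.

4.831

Σ counts = 22. Posterior: Gamma(shape = 6.5+22 = 28.5, rate = 0.9+5 = 5.9).
Mode = (α−1)/β = 27.5/5.9 = 4.661.
Mean = α/β = 28.5/5.9 = 4.831.
Squared-error loss ⇒ the optimal estimator is the posterior mean.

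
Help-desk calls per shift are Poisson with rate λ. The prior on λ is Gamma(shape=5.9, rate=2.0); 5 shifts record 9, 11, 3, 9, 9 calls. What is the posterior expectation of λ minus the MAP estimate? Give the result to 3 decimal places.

0.143

Σ counts = 41. Posterior: Gamma(shape = 5.9+41 = 46.9, rate = 2.0+5 = 7.0).
Mode = (α−1)/β = 45.9/7.0 = 6.557.
Mean = α/β = 46.9/7.0 = 6.700.
Difference = 6.700 − 6.557 = 0.143.
Right-skewed posterior ⇒ mode < mean.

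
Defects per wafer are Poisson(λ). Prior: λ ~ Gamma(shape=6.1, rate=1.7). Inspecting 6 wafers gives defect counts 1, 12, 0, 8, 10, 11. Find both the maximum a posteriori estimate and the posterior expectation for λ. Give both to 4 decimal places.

Σ counts = 42. Posterior: Gamma(shape = 6.1+42 = 48.1, rate = 1.7+6 = 7.7).
Mode = (α−1)/β = 47.1/7.7 = 6.1169.
Mean = α/β = 48.1/7.7 = 6.2468.

MAP = 6.1169; posterior mean = 6.2468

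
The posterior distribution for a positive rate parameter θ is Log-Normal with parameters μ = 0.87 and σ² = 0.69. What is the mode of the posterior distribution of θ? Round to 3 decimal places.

Mode = exp(μ − σ²) = exp(0.18) = 1.197.
Mean = exp(μ + σ²/2) = exp(1.215) = 3.370.
This is the posterior mode — the MAP estimate.

1.197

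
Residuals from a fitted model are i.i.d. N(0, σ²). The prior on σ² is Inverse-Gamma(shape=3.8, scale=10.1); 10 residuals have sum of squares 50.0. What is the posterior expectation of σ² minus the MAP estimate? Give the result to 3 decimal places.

Posterior: Inverse-Gamma(shape = 3.8+10/2 = 8.8, scale = 10.1+50.0/2 = 35.1).
Mode = β/(α+1) = 35.1/9.8 = 3.582.
Mean = β/(α−1) = 35.1/7.8 = 4.500.
Difference = 4.500 − 3.582 = 0.918.
Right-skewed posterior ⇒ mode < mean.

0.918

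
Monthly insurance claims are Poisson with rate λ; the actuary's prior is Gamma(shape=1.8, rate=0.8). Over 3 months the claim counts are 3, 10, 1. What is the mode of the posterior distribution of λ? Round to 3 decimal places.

Σ counts = 14. Posterior: Gamma(shape = 1.8+14 = 15.8, rate = 0.8+3 = 3.8).
Mode = (α−1)/β = 14.8/3.8 = 3.895.
Mean = α/β = 15.8/3.8 = 4.158.
This is the posterior mode — the MAP estimate.

3.895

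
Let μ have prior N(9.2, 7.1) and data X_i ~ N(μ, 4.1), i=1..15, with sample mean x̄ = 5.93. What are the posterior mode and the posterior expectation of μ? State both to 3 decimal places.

Posterior for μ is Normal. Precision-weighted mean: (1/7.1·9.2 + 15/4.1·5.93) / (1/7.1 + 15/4.1) = 6.051.
A Normal posterior is symmetric, so mode = mean.

posterior mode = 6.051, posterior expectation = 6.051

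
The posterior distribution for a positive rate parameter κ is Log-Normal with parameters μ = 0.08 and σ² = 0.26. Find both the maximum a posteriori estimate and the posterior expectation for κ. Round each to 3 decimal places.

Mode = exp(μ − σ²) = exp(-0.18) = 0.835.
Mean = exp(μ + σ²/2) = exp(0.210) = 1.234.

MAP = 0.835; posterior mean = 1.234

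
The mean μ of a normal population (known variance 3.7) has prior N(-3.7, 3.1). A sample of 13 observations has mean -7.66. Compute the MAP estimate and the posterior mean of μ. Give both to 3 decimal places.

Posterior for μ is Normal. Precision-weighted mean: (1/3.1·-3.7 + 13/3.7·-7.66) / (1/3.1 + 13/3.7) = -7.327.
A Normal posterior is symmetric, so mode = mean.

MAP = -7.327; posterior mean = -7.327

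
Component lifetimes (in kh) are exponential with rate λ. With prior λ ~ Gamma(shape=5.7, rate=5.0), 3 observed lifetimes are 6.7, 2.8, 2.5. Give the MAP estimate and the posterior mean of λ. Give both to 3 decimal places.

Σ times = 12.0. Posterior: Gamma(shape = 5.7+3 = 8.7, rate = 5.0+12.0 = 17.0).
Mode = (α−1)/β = 7.7/17.0 = 0.453.
Mean = α/β = 8.7/17.0 = 0.512.
The posterior is right-skewed, so the mean exceeds the mode.

λ_MAP = 0.453, E[λ|data] = 0.512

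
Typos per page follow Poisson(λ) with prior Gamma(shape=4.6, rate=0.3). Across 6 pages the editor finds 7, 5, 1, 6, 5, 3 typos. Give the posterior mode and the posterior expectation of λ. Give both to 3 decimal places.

Σ counts = 27. Posterior: Gamma(shape = 4.6+27 = 31.6, rate = 0.3+6 = 6.3).
Mode = (α−1)/β = 30.6/6.3 = 4.857.
Mean = α/β = 31.6/6.3 = 5.016.

MAP = 4.857; posterior mean = 5.016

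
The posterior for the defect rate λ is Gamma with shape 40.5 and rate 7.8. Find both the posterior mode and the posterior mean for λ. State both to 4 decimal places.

Mode = (α−1)/β = 39.5/7.8 = 5.0641.
Mean = α/β = 40.5/7.8 = 5.1923.
The mean is pulled above the mode by the posterior's right skew.

λ_MAP = 5.0641, E[λ|data] = 5.1923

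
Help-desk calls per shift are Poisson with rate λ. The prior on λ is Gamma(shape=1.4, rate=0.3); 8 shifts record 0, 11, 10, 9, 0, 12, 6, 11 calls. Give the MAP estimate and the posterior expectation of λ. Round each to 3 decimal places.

MAP estimate = 7.157, posterior expectation = 7.277

Σ counts = 59. Posterior: Gamma(shape = 1.4+59 = 60.4, rate = 0.3+8 = 8.3).
Mode = (α−1)/β = 59.4/8.3 = 7.157.
Mean = α/β = 60.4/8.3 = 7.277.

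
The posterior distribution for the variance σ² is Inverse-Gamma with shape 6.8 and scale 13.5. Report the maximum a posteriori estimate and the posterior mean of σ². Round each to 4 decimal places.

Mode = β/(α+1) = 13.5/7.8 = 1.7308.
Mean = β/(α−1) = 13.5/5.8 = 2.3276.

σ²_MAP = 1.7308, E[σ²|data] = 2.3276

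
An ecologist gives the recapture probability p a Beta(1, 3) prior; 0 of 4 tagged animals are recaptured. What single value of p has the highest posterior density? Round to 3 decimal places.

0.000

Posterior: Beta(1+0, 3+4) = Beta(1, 7).
Since α = 1 ≤ 1 and β > 1, the Beta density is monotone decreasing on [0,1]; the mode is at 0.
Mean = 1/(1+7) = 0.125.
This is the posterior mode — the MAP estimate.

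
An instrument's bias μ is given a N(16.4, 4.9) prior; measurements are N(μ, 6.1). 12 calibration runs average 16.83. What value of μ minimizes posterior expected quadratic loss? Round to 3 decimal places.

Posterior for μ is Normal. Precision-weighted mean: (1/4.9·16.4 + 12/6.1·16.83) / (1/4.9 + 12/6.1) = 16.790.
A Normal posterior is symmetric, so mode = mean.
Quadratic loss ⇒ the optimal estimator is the posterior mean.

16.790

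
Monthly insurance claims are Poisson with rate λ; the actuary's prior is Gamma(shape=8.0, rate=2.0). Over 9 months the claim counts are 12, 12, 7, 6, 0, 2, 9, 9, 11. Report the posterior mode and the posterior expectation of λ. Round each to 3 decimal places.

MAP = 6.818; posterior mean = 6.909

Σ counts = 68. Posterior: Gamma(shape = 8.0+68 = 76.0, rate = 2.0+9 = 11.0).
Mode = (α−1)/β = 75.0/11.0 = 6.818.
Mean = α/β = 76.0/11.0 = 6.909.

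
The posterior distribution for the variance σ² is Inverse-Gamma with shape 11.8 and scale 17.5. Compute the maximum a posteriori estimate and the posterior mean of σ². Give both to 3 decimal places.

MAP = 1.367; posterior mean = 1.620

Mode = β/(α+1) = 17.5/12.8 = 1.367.
Mean = β/(α−1) = 17.5/10.8 = 1.620.
The mean is pulled above the mode by the posterior's right skew.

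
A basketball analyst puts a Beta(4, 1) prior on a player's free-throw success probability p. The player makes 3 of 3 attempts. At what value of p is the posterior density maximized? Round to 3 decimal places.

Posterior: Beta(4+3, 1+0) = Beta(7, 1).
Since β = 1 ≤ 1 and α > 1, the Beta density is monotone increasing on [0,1]; the mode is at 1.
Mean = 7/(7+1) = 0.875.
This is the posterior mode — the MAP estimate.

1.000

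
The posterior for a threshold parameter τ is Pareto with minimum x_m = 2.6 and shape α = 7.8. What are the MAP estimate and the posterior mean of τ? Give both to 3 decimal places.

τ_MAP = 2.600, E[τ|data] = 2.982

The Pareto density is strictly decreasing on [x_m, ∞), so the mode is x_m = 2.600.
Mean = α·x_m/(α−1) = 7.8·2.6/6.8 = 2.982.
Mean > mode: the posterior has a right tail.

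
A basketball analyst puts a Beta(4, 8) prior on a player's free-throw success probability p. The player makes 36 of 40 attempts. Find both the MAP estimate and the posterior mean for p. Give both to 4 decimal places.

Posterior: Beta(4+36, 8+4) = Beta(40, 12).
Mode = (40−1)/(40+12−2) = 39/50 = 0.7800.
Mean = 40/(40+12) = 40/52 = 0.7692.

p_MAP = 0.7800, E[p|data] = 0.7692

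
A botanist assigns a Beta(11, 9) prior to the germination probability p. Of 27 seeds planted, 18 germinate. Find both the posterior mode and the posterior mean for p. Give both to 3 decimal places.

MAP = 0.622; posterior mean = 0.617

Posterior: Beta(11+18, 9+9) = Beta(29, 18).
Mode = (29−1)/(29+18−2) = 28/45 = 0.622.
Mean = 29/(29+18) = 29/47 = 0.617.
The mean is pulled below the mode by the posterior's left skew.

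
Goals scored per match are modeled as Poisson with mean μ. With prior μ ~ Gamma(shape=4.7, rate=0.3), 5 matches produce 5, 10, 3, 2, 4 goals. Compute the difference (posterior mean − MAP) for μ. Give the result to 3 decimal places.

Σ counts = 24. Posterior: Gamma(shape = 4.7+24 = 28.7, rate = 0.3+5 = 5.3).
Mode = (α−1)/β = 27.7/5.3 = 5.226.
Mean = α/β = 28.7/5.3 = 5.415.
Difference = 5.415 − 5.226 = 0.189.
The mean is pulled above the mode by the posterior's right skew.

0.189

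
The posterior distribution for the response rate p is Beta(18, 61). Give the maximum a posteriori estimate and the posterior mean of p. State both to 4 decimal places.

MAP = 0.2208; posterior mean = 0.2278

Mode = (18−1)/(18+61−2) = 17/77 = 0.2208.
Mean = 18/(18+61) = 18/79 = 0.2278.
The posterior is right-skewed, so the mean exceeds the mode.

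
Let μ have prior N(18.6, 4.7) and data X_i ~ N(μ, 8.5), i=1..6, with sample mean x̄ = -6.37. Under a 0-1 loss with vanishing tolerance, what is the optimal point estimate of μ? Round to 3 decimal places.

Posterior for μ is Normal. Precision-weighted mean: (1/4.7·18.6 + 6/8.5·-6.37) / (1/4.7 + 6/8.5) = -0.587.
A Normal posterior is symmetric, so mode = mean.
This is the posterior mode — the MAP estimate.

-0.587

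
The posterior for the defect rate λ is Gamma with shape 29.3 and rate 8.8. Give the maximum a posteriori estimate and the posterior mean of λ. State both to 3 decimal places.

maximum a posteriori estimate = 3.216, posterior mean = 3.330

Mode = (α−1)/β = 28.3/8.8 = 3.216.
Mean = α/β = 29.3/8.8 = 3.330.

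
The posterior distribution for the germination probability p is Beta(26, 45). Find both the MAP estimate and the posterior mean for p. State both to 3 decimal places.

Mode = (26−1)/(26+45−2) = 25/69 = 0.362.
Mean = 26/(26+45) = 26/71 = 0.366.
The mean is pulled above the mode by the posterior's right skew.

p_MAP = 0.362, E[p|data] = 0.366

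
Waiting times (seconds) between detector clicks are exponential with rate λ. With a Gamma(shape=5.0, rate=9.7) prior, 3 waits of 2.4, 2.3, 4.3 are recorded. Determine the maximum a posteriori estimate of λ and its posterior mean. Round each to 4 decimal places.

MAP = 0.3743, posterior mean = 0.4278

Σ times = 9.0. Posterior: Gamma(shape = 5.0+3 = 8.0, rate = 9.7+9.0 = 18.7).
Mode = (α−1)/β = 7.0/18.7 = 0.3743.
Mean = α/β = 8.0/18.7 = 0.4278.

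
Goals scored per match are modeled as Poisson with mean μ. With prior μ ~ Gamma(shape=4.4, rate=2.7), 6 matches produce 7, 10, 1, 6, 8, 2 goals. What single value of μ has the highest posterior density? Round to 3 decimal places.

Σ counts = 34. Posterior: Gamma(shape = 4.4+34 = 38.4, rate = 2.7+6 = 8.7).
Mode = (α−1)/β = 37.4/8.7 = 4.299.
Mean = α/β = 38.4/8.7 = 4.414.
This is the posterior mode — the MAP estimate.

4.299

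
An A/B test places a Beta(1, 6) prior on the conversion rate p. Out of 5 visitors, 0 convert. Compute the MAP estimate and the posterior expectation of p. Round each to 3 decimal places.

Posterior: Beta(1+0, 6+5) = Beta(1, 11).
Since α = 1 ≤ 1 and β > 1, the Beta density is monotone decreasing on [0,1]; the mode is at 0.
Mean = 1/(1+11) = 0.083.
The mean is pulled above the mode by the posterior's right skew.

MAP estimate = 0.000, posterior expectation = 0.083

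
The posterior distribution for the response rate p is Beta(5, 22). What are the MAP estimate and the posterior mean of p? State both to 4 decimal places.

p_MAP = 0.1600, E[p|data] = 0.1852

Mode = (5−1)/(5+22−2) = 4/25 = 0.1600.
Mean = 5/(5+22) = 5/27 = 0.1852.
The posterior is right-skewed, so the mean exceeds the mode.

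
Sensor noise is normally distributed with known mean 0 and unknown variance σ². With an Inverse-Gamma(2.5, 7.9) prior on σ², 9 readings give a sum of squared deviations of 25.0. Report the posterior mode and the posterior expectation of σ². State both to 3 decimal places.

Posterior: Inverse-Gamma(shape = 2.5+9/2 = 7.0, scale = 7.9+25.0/2 = 20.4).
Mode = β/(α+1) = 20.4/8.0 = 2.550.
Mean = β/(α−1) = 20.4/6.0 = 3.400.

σ²_MAP = 2.550, E[σ²|data] = 3.400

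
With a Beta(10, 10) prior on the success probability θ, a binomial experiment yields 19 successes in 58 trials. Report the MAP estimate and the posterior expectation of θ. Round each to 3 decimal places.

Posterior: Beta(10+19, 10+39) = Beta(29, 49).
Mode = (29−1)/(29+49−2) = 28/76 = 0.368.
Mean = 29/(29+49) = 29/78 = 0.372.
Right-skewed posterior ⇒ mode < mean.

MAP = 0.368; posterior mean = 0.372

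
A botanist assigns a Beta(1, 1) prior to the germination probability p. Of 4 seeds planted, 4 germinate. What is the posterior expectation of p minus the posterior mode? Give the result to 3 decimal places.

Posterior: Beta(1+4, 1+0) = Beta(5, 1).
Since β = 1 ≤ 1 and α > 1, the Beta density is monotone increasing on [0,1]; the mode is at 1.
Mean = 5/(5+1) = 0.833.
Difference = 0.833 − 1.000 = -0.167.
The mean is pulled below the mode by the posterior's left skew.

-0.167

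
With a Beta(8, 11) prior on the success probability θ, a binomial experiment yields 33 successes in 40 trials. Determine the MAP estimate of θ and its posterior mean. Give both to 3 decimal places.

MAP = 0.702; posterior mean = 0.695

Posterior: Beta(8+33, 11+7) = Beta(41, 18).
Mode = (41−1)/(41+18−2) = 40/57 = 0.702.
Mean = 41/(41+18) = 41/59 = 0.695.
Left-skewed posterior ⇒ mean < mode.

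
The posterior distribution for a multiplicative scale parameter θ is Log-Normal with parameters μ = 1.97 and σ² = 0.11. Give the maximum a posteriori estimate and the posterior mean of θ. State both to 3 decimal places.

Mode = exp(μ − σ²) = exp(1.86) = 6.424.
Mean = exp(μ + σ²/2) = exp(2.025) = 7.576.

MAP: 6.424. Posterior mean: 7.576.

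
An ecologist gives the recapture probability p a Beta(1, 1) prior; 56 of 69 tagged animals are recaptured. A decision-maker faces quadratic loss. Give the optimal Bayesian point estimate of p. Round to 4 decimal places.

0.8028

Posterior: Beta(1+56, 1+13) = Beta(57, 14).
Mode = (57−1)/(57+14−2) = 56/69 = 0.8116.
With a flat prior the MAP equals the MLE, 56/69.
Mean = 57/(57+14) = 57/71 = 0.8028.
Quadratic loss ⇒ the optimal estimator is the posterior mean.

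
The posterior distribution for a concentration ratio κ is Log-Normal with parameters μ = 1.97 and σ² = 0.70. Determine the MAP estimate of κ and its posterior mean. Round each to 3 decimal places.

Mode = exp(μ − σ²) = exp(1.27) = 3.561.
Mean = exp(μ + σ²/2) = exp(2.320) = 10.176.

MAP: 3.561. Posterior mean: 10.176.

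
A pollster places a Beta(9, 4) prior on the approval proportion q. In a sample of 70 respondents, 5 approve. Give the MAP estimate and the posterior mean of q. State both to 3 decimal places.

MAP = 0.160, posterior mean = 0.169

Posterior: Beta(9+5, 4+65) = Beta(14, 69).
Mode = (14−1)/(14+69−2) = 13/81 = 0.160.
Mean = 14/(14+69) = 14/83 = 0.169.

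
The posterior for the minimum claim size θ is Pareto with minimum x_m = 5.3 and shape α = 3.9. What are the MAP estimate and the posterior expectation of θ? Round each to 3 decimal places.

The Pareto density is strictly decreasing on [x_m, ∞), so the mode is x_m = 5.300.
Mean = α·x_m/(α−1) = 3.9·5.3/2.9 = 7.128.
The posterior is right-skewed, so the mean exceeds the mode.

θ_MAP = 5.300, E[θ|data] = 7.128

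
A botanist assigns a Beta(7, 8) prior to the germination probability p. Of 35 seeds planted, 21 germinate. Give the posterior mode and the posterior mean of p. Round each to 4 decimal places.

Posterior: Beta(7+21, 8+14) = Beta(28, 22).
Mode = (28−1)/(28+22−2) = 27/48 = 0.5625.
Mean = 28/(28+22) = 28/50 = 0.5600.

MAP = 0.5625; posterior mean = 0.5600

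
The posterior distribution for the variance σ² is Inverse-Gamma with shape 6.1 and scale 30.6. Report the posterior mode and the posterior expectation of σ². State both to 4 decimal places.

Mode = β/(α+1) = 30.6/7.1 = 4.3099.
Mean = β/(α−1) = 30.6/5.1 = 6.0000.

σ²_MAP = 4.3099, E[σ²|data] = 6.0000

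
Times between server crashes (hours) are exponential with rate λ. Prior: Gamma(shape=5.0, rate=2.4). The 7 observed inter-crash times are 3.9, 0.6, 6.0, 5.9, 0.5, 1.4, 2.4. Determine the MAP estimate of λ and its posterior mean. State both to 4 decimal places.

Σ times = 20.7. Posterior: Gamma(shape = 5.0+7 = 12.0, rate = 2.4+20.7 = 23.1).
Mode = (α−1)/β = 11.0/23.1 = 0.4762.
Mean = α/β = 12.0/23.1 = 0.5195.
The mean is pulled above the mode by the posterior's right skew.

MAP: 0.4762. Posterior mean: 0.5195.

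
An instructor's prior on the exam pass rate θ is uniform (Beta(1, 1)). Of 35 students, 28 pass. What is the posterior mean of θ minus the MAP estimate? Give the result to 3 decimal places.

-0.016

Posterior: Beta(1+28, 1+7) = Beta(29, 8).
Mode = (29−1)/(29+8−2) = 28/35 = 0.800.
With a flat prior the MAP equals the MLE, 28/35.
Mean = 29/(29+8) = 29/37 = 0.784.
Difference = 0.784 − 0.800 = -0.016.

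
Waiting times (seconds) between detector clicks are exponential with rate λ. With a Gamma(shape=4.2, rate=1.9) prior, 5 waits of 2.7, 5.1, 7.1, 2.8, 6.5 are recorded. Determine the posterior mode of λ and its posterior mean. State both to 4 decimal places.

Σ times = 24.2. Posterior: Gamma(shape = 4.2+5 = 9.2, rate = 1.9+24.2 = 26.1).
Mode = (α−1)/β = 8.2/26.1 = 0.3142.
Mean = α/β = 9.2/26.1 = 0.3525.

posterior mode = 0.3142, posterior mean = 0.3525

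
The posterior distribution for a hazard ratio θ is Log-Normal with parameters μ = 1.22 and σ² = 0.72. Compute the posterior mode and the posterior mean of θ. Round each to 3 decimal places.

MAP = 1.649, posterior mean = 4.855

Mode = exp(μ − σ²) = exp(0.50) = 1.649.
Mean = exp(μ + σ²/2) = exp(1.580) = 4.855.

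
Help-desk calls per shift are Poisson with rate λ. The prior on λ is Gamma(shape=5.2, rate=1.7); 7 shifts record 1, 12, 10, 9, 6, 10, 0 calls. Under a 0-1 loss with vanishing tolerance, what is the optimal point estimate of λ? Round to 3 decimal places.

6.000

Σ counts = 48. Posterior: Gamma(shape = 5.2+48 = 53.2, rate = 1.7+7 = 8.7).
Mode = (α−1)/β = 52.2/8.7 = 6.000.
Mean = α/β = 53.2/8.7 = 6.115.
This is the posterior mode — the MAP estimate.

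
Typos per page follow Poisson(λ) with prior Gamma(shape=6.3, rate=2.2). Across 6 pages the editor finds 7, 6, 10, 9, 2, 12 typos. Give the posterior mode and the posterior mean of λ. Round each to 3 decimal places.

Σ counts = 46. Posterior: Gamma(shape = 6.3+46 = 52.3, rate = 2.2+6 = 8.2).
Mode = (α−1)/β = 51.3/8.2 = 6.256.
Mean = α/β = 52.3/8.2 = 6.378.

λ_MAP = 6.256, E[λ|data] = 6.378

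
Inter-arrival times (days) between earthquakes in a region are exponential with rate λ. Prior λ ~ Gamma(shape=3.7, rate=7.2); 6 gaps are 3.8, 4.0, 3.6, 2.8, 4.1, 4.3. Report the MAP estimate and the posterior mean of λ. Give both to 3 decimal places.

MAP: 0.292. Posterior mean: 0.326.

Σ times = 22.6. Posterior: Gamma(shape = 3.7+6 = 9.7, rate = 7.2+22.6 = 29.8).
Mode = (α−1)/β = 8.7/29.8 = 0.292.
Mean = α/β = 9.7/29.8 = 0.326.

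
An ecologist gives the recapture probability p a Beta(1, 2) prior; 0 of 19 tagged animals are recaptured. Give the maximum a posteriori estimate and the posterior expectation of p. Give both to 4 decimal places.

Posterior: Beta(1+0, 2+19) = Beta(1, 21).
Since α = 1 ≤ 1 and β > 1, the Beta density is monotone decreasing on [0,1]; the mode is at 0.
Mean = 1/(1+21) = 0.0455.

maximum a posteriori estimate = 0.0000, posterior expectation = 0.0455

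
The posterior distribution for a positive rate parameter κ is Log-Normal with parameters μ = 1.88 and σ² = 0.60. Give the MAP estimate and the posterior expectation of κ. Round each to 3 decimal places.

MAP: 3.597. Posterior mean: 8.846.

Mode = exp(μ − σ²) = exp(1.28) = 3.597.
Mean = exp(μ + σ²/2) = exp(2.180) = 8.846.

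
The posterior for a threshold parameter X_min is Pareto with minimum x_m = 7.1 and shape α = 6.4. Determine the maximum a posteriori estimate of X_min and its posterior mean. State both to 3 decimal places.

MAP: 7.100. Posterior mean: 8.415.

The Pareto density is strictly decreasing on [x_m, ∞), so the mode is x_m = 7.100.
Mean = α·x_m/(α−1) = 6.4·7.1/5.4 = 8.415.
Mean > mode: the posterior has a right tail.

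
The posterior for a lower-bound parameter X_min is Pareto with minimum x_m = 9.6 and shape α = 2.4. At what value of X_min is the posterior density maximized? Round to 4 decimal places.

9.6000

The Pareto density is strictly decreasing on [x_m, ∞), so the mode is x_m = 9.6000.
Mean = α·x_m/(α−1) = 2.4·9.6/1.4 = 16.4571.
This is the posterior mode — the MAP estimate.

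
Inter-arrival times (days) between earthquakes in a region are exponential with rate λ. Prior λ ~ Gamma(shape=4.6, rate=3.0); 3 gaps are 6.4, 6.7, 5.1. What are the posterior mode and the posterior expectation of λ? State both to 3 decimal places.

MAP = 0.311, posterior mean = 0.358

Σ times = 18.2. Posterior: Gamma(shape = 4.6+3 = 7.6, rate = 3.0+18.2 = 21.2).
Mode = (α−1)/β = 6.6/21.2 = 0.311.
Mean = α/β = 7.6/21.2 = 0.358.
Mean > mode: the posterior has a right tail.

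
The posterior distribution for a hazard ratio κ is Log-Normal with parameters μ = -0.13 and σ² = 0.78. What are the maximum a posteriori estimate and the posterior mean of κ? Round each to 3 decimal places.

Mode = exp(μ − σ²) = exp(-0.91) = 0.403.
Mean = exp(μ + σ²/2) = exp(0.260) = 1.297.

MAP = 0.403; posterior mean = 1.297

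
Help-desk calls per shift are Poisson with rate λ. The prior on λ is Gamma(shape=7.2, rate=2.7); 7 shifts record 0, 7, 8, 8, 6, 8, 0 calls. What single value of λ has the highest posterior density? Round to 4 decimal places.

Σ counts = 37. Posterior: Gamma(shape = 7.2+37 = 44.2, rate = 2.7+7 = 9.7).
Mode = (α−1)/β = 43.2/9.7 = 4.4536.
Mean = α/β = 44.2/9.7 = 4.5567.
This is the posterior mode — the MAP estimate.

4.4536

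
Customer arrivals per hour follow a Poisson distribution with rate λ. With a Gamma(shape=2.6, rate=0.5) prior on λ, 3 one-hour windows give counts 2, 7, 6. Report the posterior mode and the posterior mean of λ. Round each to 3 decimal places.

Σ counts = 15. Posterior: Gamma(shape = 2.6+15 = 17.6, rate = 0.5+3 = 3.5).
Mode = (α−1)/β = 16.6/3.5 = 4.743.
Mean = α/β = 17.6/3.5 = 5.029.

MAP = 4.743; posterior mean = 5.029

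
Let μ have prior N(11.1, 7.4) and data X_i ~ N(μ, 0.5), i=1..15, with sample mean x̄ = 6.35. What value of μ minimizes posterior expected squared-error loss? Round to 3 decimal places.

Posterior for μ is Normal. Precision-weighted mean: (1/7.4·11.1 + 15/0.5·6.35) / (1/7.4 + 15/0.5) = 6.371.
A Normal posterior is symmetric, so mode = mean.
Squared-error loss ⇒ the optimal estimator is the posterior mean.

6.371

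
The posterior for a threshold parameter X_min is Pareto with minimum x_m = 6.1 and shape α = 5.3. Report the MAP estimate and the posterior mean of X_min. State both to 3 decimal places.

The Pareto density is strictly decreasing on [x_m, ∞), so the mode is x_m = 6.100.
Mean = α·x_m/(α−1) = 5.3·6.1/4.3 = 7.519.

MAP = 6.100, posterior mean = 7.519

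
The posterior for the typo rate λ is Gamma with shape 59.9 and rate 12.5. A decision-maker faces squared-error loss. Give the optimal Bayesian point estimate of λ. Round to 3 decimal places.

4.792

Mode = (α−1)/β = 58.9/12.5 = 4.712.
Mean = α/β = 59.9/12.5 = 4.792.
Squared-error loss ⇒ the optimal estimator is the posterior mean.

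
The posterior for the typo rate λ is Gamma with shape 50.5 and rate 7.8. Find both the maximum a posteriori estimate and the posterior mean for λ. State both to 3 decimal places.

maximum a posteriori estimate = 6.346, posterior mean = 6.474

Mode = (α−1)/β = 49.5/7.8 = 6.346.
Mean = α/β = 50.5/7.8 = 6.474.
Right-skewed posterior ⇒ mode < mean.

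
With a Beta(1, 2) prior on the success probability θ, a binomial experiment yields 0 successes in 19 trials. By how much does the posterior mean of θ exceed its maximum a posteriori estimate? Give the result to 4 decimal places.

0.0455

Posterior: Beta(1+0, 2+19) = Beta(1, 21).
Since α = 1 ≤ 1 and β > 1, the Beta density is monotone decreasing on [0,1]; the mode is at 0.
Mean = 1/(1+21) = 0.0455.
Difference = 0.0455 − 0.0000 = 0.0455.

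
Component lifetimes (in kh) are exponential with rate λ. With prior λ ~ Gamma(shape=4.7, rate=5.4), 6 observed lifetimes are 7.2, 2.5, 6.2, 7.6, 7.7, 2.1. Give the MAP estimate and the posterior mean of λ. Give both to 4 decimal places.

MAP = 0.2506, posterior mean = 0.2765

Σ times = 33.3. Posterior: Gamma(shape = 4.7+6 = 10.7, rate = 5.4+33.3 = 38.7).
Mode = (α−1)/β = 9.7/38.7 = 0.2506.
Mean = α/β = 10.7/38.7 = 0.2765.
Right-skewed posterior ⇒ mode < mean.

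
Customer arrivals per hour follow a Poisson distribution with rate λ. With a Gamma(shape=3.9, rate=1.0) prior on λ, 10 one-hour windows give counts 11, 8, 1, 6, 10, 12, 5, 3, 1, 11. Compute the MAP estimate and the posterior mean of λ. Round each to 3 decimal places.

Σ counts = 68. Posterior: Gamma(shape = 3.9+68 = 71.9, rate = 1.0+10 = 11.0).
Mode = (α−1)/β = 70.9/11.0 = 6.445.
Mean = α/β = 71.9/11.0 = 6.536.
Mean > mode: the posterior has a right tail.

MAP = 6.445; posterior mean = 6.536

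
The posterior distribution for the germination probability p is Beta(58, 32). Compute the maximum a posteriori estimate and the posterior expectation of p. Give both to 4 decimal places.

Mode = (58−1)/(58+32−2) = 57/88 = 0.6477.
Mean = 58/(58+32) = 58/90 = 0.6444.

maximum a posteriori estimate = 0.6477, posterior expectation = 0.6444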